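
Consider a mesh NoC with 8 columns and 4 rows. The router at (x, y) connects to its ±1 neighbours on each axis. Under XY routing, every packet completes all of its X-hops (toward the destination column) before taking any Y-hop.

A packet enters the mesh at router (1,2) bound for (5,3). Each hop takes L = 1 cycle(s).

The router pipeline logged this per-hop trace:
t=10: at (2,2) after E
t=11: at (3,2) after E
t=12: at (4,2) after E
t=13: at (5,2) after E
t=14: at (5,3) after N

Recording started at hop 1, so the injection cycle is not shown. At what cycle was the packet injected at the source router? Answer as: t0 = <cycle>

t0 = 9

Hop 1 reached at cycle 10; hop k is at t0 + k·L.
t0 = cyc[1] − L = 10 − 1 = 9.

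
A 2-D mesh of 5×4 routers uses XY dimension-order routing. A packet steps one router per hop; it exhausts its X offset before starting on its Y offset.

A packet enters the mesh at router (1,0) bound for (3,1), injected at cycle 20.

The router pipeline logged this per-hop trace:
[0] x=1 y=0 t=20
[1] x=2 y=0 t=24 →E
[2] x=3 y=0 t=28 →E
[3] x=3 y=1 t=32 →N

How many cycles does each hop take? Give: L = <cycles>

cyc[1] − cyc[0] = 24 − 20 = 4.
One hop costs L cycles, so L = 4.

L = 4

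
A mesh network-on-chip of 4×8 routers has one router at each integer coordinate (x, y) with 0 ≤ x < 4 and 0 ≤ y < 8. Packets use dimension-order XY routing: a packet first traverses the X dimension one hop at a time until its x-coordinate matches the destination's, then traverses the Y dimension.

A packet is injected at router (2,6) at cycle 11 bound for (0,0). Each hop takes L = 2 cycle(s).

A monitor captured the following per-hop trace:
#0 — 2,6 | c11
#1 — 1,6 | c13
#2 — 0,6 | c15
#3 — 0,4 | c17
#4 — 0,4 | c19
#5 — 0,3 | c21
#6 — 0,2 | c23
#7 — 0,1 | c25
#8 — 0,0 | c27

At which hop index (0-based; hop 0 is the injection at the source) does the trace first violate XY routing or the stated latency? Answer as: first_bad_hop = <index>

hop 1: step (-1,+0), +2 cyc — ok
hop 2: step (-1,+0), +2 cyc — ok
hop 3: step (+0,-2), +2 cyc — BAD: non-unit step

first_bad_hop = 3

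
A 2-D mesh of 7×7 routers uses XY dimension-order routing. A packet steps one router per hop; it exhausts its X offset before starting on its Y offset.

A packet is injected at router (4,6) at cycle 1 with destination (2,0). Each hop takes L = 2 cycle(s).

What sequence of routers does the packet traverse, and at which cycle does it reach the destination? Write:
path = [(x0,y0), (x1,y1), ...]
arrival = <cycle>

path = [(4,6), (3,6), (2,6), (2,5), (2,4), (2,3), (2,2), (2,1), (2,0)]
arrival = 17

t=1: at (4,6)
t=3: at (3,6) after W
t=5: at (2,6) after W
t=7: at (2,5) after S
t=9: at (2,4) after S
t=11: at (2,3) after S
t=13: at (2,2) after S
t=15: at (2,1) after S
t=17: at (2,0) after S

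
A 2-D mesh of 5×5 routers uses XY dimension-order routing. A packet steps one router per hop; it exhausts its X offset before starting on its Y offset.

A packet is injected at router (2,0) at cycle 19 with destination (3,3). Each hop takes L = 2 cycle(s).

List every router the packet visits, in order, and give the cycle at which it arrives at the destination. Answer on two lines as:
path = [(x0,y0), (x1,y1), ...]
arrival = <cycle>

[0] x=2 y=0 t=19
[1] x=3 y=0 t=21 →E
[2] x=3 y=1 t=23 →N
[3] x=3 y=2 t=25 →N
[4] x=3 y=3 t=27 →N

path = [(2,0), (3,0), (3,1), (3,2), (3,3)]
arrival = 27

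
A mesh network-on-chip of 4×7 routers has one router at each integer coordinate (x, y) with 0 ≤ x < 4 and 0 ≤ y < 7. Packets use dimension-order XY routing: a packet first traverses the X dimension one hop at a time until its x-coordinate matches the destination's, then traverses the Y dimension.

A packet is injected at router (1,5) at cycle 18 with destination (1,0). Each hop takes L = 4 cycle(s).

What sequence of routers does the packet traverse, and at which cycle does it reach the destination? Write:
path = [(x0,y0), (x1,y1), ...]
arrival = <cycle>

  0. router=(1,5) cycle=18 (inject)
  1. router=(1,4) cycle=22 dir=S
  2. router=(1,3) cycle=26 dir=S
  3. router=(1,2) cycle=30 dir=S
  4. router=(1,1) cycle=34 dir=S
  5. router=(1,0) cycle=38 dir=S

path = [(1,5), (1,4), (1,3), (1,2), (1,1), (1,0)]
arrival = 38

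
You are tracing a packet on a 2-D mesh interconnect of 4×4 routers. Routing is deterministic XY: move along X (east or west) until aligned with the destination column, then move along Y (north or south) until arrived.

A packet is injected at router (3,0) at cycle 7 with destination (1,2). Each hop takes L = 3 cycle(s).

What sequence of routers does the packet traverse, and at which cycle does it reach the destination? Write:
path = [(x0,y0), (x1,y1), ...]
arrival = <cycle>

t=7: at (3,0)
t=10: at (2,0) after W
t=13: at (1,0) after W
t=16: at (1,1) after N
t=19: at (1,2) after N

path = [(3,0), (2,0), (1,0), (1,1), (1,2)]
arrival = 19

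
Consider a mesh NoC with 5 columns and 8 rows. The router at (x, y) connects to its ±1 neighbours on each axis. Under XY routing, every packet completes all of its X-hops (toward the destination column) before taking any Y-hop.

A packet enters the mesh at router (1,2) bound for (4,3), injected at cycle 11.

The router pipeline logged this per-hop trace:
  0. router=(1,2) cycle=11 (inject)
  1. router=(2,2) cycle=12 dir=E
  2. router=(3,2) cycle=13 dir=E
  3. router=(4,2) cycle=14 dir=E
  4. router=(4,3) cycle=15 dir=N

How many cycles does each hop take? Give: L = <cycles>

From hop 0 (11) to hop 1 (12): +1 cycles.
That increment is L by definition: L = 1.

L = 1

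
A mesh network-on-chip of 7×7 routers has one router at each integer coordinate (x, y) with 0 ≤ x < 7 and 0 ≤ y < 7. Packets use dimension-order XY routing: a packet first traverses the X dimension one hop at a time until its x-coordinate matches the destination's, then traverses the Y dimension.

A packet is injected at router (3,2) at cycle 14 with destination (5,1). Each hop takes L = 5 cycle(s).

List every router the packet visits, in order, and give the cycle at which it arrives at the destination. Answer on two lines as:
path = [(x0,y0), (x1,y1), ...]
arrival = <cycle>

hop 0: (3,2) @ cyc 14
hop 1: (4,2) @ cyc 19  [E]
hop 2: (5,2) @ cyc 24  [E]
hop 3: (5,1) @ cyc 29  [S]

path = [(3,2), (4,2), (5,2), (5,1)]
arrival = 29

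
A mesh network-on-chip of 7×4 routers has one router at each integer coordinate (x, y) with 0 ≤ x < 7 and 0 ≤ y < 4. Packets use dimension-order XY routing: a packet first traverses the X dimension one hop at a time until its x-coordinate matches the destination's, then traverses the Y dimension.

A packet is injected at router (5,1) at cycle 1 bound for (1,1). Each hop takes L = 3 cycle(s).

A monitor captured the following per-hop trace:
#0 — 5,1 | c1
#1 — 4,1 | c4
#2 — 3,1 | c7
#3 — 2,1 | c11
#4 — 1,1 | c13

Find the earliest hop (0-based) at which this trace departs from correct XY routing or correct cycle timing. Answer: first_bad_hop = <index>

[1] (-1,+0) / 3c ⇒ ok
[2] (-1,+0) / 3c ⇒ ok
[3] (-1,+0) / 4c ⇒ BAD: Δcyc=4≠L

first_bad_hop = 3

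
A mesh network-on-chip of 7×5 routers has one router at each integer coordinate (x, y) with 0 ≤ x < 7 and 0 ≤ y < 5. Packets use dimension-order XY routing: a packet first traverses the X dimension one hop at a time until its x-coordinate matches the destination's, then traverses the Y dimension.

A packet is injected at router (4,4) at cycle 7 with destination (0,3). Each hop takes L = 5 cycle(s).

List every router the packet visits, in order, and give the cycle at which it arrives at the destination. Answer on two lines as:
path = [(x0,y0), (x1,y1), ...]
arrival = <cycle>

path = [(4,4), (3,4), (2,4), (1,4), (0,4), (0,3)]
arrival = 32

[0] x=4 y=4 t=7
[1] x=3 y=4 t=12 →W
[2] x=2 y=4 t=17 →W
[3] x=1 y=4 t=22 →W
[4] x=0 y=4 t=27 →W
[5] x=0 y=3 t=32 →S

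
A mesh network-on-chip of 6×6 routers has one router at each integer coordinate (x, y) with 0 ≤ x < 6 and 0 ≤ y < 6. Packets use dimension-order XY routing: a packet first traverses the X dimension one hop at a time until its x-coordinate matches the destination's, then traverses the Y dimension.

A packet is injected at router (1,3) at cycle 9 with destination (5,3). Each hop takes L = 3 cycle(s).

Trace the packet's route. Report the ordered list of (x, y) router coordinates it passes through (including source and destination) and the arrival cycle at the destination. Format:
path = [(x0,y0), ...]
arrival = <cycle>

path = [(1,3), (2,3), (3,3), (4,3), (5,3)]
arrival = 21

  0. router=(1,3) cycle=9 (inject)
  1. router=(2,3) cycle=12 dir=E
  2. router=(3,3) cycle=15 dir=E
  3. router=(4,3) cycle=18 dir=E
  4. router=(5,3) cycle=21 dir=E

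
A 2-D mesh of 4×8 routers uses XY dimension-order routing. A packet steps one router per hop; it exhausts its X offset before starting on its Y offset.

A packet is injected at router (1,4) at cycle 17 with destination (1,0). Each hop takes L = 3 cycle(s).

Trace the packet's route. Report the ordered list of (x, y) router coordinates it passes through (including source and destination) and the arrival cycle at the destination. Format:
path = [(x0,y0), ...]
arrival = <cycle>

hop 0: (1,4) @ cyc 17
hop 1: (1,3) @ cyc 20  [S]
hop 2: (1,2) @ cyc 23  [S]
hop 3: (1,1) @ cyc 26  [S]
hop 4: (1,0) @ cyc 29  [S]

path = [(1,4), (1,3), (1,2), (1,1), (1,0)]
arrival = 29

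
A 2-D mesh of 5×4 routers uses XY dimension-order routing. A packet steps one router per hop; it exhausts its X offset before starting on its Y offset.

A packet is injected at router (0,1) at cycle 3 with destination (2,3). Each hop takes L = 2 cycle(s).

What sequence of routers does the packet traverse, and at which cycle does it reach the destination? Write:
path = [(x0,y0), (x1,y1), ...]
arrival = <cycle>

path = [(0,1), (1,1), (2,1), (2,2), (2,3)]
arrival = 11

[0] x=0 y=1 t=3
[1] x=1 y=1 t=5 →E
[2] x=2 y=1 t=7 →E
[3] x=2 y=2 t=9 →N
[4] x=2 y=3 t=11 →N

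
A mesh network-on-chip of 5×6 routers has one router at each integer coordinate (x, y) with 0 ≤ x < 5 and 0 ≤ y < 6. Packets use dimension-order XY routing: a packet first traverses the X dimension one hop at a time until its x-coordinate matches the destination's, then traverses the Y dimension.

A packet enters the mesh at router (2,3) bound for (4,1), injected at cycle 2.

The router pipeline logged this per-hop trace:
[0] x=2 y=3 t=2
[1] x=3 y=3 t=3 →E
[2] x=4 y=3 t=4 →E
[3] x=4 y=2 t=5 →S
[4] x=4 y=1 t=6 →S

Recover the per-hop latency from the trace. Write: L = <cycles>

L = 1

Δcyc across hop 0→1: 3 − 2 = 1.
That increment is L by definition: L = 1.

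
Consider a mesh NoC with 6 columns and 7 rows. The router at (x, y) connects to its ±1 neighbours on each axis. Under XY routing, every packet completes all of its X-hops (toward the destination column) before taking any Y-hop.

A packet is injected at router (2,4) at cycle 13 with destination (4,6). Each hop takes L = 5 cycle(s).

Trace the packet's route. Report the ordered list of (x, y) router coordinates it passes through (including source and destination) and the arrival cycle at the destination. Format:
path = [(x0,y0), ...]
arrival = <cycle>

t=13: at (2,4)
t=18: at (3,4) after E
t=23: at (4,4) after E
t=28: at (4,5) after N
t=33: at (4,6) after N

path = [(2,4), (3,4), (4,4), (4,5), (4,6)]
arrival = 33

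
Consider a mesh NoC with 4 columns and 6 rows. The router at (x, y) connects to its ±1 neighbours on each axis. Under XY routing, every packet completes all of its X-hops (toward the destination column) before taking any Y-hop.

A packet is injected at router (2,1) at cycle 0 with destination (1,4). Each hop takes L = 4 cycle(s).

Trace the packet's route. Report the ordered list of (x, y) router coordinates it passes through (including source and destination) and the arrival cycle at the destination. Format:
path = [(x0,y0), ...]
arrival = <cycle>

#0 — 2,1 | c0
#1 — 1,1 | c4 | W
#2 — 1,2 | c8 | N
#3 — 1,3 | c12 | N
#4 — 1,4 | c16 | N

path = [(2,1), (1,1), (1,2), (1,3), (1,4)]
arrival = 16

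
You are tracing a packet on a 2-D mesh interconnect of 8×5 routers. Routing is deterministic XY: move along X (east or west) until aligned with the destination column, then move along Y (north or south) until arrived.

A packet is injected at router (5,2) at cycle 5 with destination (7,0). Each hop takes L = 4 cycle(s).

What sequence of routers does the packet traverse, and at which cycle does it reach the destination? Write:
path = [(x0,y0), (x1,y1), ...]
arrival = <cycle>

t=5: at (5,2)
t=9: at (6,2) after E
t=13: at (7,2) after E
t=17: at (7,1) after S
t=21: at (7,0) after S

path = [(5,2), (6,2), (7,2), (7,1), (7,0)]
arrival = 21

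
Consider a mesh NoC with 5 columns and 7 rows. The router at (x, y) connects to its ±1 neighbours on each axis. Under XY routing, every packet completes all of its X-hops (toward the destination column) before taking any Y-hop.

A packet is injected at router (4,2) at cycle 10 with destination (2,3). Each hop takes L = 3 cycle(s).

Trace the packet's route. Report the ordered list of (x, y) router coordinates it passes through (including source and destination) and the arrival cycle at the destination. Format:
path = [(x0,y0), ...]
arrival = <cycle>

src (4,2)  cyc=10
W→(3,2)  cyc=13
W→(2,2)  cyc=16
N→(2,3)  cyc=19

path = [(4,2), (3,2), (2,2), (2,3)]
arrival = 19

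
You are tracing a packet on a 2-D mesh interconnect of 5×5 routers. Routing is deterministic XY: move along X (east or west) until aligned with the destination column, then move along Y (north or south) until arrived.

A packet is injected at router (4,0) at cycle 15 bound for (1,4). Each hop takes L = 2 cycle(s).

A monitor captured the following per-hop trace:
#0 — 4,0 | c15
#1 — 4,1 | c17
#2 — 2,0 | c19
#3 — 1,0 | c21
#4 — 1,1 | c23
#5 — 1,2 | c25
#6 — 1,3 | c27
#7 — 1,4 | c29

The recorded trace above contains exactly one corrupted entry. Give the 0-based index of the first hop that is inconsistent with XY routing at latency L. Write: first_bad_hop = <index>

first_bad_hop = 1

[1] (+0,+1) / 2c ⇒ BAD: Y-move but x=4≠1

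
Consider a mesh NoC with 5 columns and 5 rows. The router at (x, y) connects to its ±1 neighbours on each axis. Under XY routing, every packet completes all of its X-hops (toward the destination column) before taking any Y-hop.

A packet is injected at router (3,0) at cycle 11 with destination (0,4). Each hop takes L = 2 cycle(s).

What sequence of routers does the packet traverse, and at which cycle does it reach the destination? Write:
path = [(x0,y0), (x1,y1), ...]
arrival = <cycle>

[0] x=3 y=0 t=11
[1] x=2 y=0 t=13 →W
[2] x=1 y=0 t=15 →W
[3] x=0 y=0 t=17 →W
[4] x=0 y=1 t=19 →N
[5] x=0 y=2 t=21 →N
[6] x=0 y=3 t=23 →N
[7] x=0 y=4 t=25 →N

path = [(3,0), (2,0), (1,0), (0,0), (0,1), (0,2), (0,3), (0,4)]
arrival = 25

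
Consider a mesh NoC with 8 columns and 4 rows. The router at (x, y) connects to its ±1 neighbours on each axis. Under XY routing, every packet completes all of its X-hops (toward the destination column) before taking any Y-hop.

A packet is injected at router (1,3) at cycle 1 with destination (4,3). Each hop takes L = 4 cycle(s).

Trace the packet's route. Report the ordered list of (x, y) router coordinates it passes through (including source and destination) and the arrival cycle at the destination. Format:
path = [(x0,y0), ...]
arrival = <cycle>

path = [(1,3), (2,3), (3,3), (4,3)]
arrival = 13

  0. router=(1,3) cycle=1 (inject)
  1. router=(2,3) cycle=5 dir=E
  2. router=(3,3) cycle=9 dir=E
  3. router=(4,3) cycle=13 dir=E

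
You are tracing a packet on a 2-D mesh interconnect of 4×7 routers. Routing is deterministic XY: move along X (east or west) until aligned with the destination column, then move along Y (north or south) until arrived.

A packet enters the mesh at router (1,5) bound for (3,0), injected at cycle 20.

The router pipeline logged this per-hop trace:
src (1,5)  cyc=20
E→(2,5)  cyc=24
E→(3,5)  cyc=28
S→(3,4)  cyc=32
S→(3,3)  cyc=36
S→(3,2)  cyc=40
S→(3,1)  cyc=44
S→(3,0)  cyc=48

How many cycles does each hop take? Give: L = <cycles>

From hop 0 (20) to hop 1 (24): +4 cycles.
One hop costs L cycles, so L = 4.

L = 4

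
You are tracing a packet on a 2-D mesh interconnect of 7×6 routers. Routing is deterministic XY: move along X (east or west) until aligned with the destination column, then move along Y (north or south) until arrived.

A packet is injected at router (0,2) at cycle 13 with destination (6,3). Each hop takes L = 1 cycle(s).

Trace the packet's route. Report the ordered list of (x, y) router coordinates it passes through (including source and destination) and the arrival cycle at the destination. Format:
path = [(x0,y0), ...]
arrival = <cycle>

[0] x=0 y=2 t=13
[1] x=1 y=2 t=14 →E
[2] x=2 y=2 t=15 →E
[3] x=3 y=2 t=16 →E
[4] x=4 y=2 t=17 →E
[5] x=5 y=2 t=18 →E
[6] x=6 y=2 t=19 →E
[7] x=6 y=3 t=20 →N

path = [(0,2), (1,2), (2,2), (3,2), (4,2), (5,2), (6,2), (6,3)]
arrival = 20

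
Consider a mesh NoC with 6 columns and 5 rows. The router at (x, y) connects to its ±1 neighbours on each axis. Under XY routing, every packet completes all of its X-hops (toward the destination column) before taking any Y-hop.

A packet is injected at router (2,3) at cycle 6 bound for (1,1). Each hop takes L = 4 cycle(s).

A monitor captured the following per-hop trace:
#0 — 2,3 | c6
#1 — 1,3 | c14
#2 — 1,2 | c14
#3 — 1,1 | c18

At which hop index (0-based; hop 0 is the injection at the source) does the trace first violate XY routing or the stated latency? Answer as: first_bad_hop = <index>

first_bad_hop = 1

[1] (-1,+0) / 8c ⇒ BAD: Δcyc=8≠L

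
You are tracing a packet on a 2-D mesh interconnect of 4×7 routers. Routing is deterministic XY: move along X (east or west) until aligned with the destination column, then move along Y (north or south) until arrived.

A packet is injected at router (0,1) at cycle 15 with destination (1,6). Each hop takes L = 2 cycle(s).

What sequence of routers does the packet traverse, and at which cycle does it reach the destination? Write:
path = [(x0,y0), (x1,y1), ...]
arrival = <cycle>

[0] x=0 y=1 t=15
[1] x=1 y=1 t=17 →E
[2] x=1 y=2 t=19 →N
[3] x=1 y=3 t=21 →N
[4] x=1 y=4 t=23 →N
[5] x=1 y=5 t=25 →N
[6] x=1 y=6 t=27 →N

path = [(0,1), (1,1), (1,2), (1,3), (1,4), (1,5), (1,6)]
arrival = 27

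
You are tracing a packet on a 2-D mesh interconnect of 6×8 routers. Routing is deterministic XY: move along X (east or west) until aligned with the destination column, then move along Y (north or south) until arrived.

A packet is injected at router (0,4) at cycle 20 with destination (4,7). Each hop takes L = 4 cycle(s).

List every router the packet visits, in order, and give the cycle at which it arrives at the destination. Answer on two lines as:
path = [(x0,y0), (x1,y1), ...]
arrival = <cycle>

src (0,4)  cyc=20
E→(1,4)  cyc=24
E→(2,4)  cyc=28
E→(3,4)  cyc=32
E→(4,4)  cyc=36
N→(4,5)  cyc=40
N→(4,6)  cyc=44
N→(4,7)  cyc=48

path = [(0,4), (1,4), (2,4), (3,4), (4,4), (4,5), (4,6), (4,7)]
arrival = 48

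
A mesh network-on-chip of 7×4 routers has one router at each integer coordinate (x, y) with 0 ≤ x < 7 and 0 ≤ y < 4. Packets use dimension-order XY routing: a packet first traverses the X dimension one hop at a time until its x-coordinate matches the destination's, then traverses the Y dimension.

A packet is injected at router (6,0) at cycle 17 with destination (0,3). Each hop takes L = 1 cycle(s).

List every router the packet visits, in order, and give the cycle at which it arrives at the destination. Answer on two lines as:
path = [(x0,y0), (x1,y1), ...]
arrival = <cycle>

[0] x=6 y=0 t=17
[1] x=5 y=0 t=18 →W
[2] x=4 y=0 t=19 →W
[3] x=3 y=0 t=20 →W
[4] x=2 y=0 t=21 →W
[5] x=1 y=0 t=22 →W
[6] x=0 y=0 t=23 →W
[7] x=0 y=1 t=24 →N
[8] x=0 y=2 t=25 →N
[9] x=0 y=3 t=26 →N

path = [(6,0), (5,0), (4,0), (3,0), (2,0), (1,0), (0,0), (0,1), (0,2), (0,3)]
arrival = 26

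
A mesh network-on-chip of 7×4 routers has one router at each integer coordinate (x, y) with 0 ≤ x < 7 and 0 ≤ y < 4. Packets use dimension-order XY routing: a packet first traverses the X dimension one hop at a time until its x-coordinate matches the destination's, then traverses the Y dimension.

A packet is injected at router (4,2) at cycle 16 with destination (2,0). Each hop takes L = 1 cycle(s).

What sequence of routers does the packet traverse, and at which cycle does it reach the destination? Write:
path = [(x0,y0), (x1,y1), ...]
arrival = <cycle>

path = [(4,2), (3,2), (2,2), (2,1), (2,0)]
arrival = 20

#0 — 4,2 | c16
#1 — 3,2 | c17 | W
#2 — 2,2 | c18 | W
#3 — 2,1 | c19 | S
#4 — 2,0 | c20 | S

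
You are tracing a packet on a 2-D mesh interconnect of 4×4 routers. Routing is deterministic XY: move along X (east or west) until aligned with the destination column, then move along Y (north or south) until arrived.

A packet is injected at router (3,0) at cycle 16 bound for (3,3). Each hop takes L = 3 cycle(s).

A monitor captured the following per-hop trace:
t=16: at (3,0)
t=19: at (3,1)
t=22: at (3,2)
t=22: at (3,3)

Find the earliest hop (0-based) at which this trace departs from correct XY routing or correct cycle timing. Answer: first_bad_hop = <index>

first_bad_hop = 3

  1: Δx=+0 Δy=+1 Δt=3 [ok]
  2: Δx=+0 Δy=+1 Δt=3 [ok]
  3: Δx=+0 Δy=+1 Δt=0 [BAD: Δcyc=0≠L]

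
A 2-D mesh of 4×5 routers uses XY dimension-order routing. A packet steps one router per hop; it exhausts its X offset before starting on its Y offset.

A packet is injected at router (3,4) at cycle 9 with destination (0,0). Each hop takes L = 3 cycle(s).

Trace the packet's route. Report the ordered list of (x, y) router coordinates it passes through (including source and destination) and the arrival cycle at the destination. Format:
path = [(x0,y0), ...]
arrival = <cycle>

t=9: at (3,4)
t=12: at (2,4) after W
t=15: at (1,4) after W
t=18: at (0,4) after W
t=21: at (0,3) after S
t=24: at (0,2) after S
t=27: at (0,1) after S
t=30: at (0,0) after S

path = [(3,4), (2,4), (1,4), (0,4), (0,3), (0,2), (0,1), (0,0)]
arrival = 30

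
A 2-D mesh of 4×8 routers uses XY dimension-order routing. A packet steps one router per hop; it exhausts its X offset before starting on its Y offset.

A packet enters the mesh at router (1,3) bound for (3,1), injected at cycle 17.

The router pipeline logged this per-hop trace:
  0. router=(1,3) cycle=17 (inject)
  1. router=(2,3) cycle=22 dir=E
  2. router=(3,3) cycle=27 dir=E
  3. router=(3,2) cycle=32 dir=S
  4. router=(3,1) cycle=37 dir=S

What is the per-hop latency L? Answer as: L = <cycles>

Δcyc across hop 0→1: 22 − 17 = 5.
One hop costs L cycles, so L = 5.

L = 5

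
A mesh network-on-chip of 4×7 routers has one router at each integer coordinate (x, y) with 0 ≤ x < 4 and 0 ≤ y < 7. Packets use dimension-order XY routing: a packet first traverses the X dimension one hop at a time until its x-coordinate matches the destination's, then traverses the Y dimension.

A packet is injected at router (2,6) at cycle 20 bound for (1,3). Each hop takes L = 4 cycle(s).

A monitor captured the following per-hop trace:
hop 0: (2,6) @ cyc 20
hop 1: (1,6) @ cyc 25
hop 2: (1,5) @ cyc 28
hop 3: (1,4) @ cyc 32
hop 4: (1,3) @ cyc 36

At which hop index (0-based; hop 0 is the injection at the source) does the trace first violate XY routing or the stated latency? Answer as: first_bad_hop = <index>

  1: Δx=-1 Δy=+0 Δt=5 [BAD: Δcyc=5≠L]

first_bad_hop = 1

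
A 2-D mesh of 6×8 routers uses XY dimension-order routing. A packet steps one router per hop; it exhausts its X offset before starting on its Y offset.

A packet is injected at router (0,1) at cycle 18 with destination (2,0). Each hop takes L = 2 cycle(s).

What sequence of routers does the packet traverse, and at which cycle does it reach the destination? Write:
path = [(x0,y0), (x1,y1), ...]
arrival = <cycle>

path = [(0,1), (1,1), (2,1), (2,0)]
arrival = 24

  0. router=(0,1) cycle=18 (inject)
  1. router=(1,1) cycle=20 dir=E
  2. router=(2,1) cycle=22 dir=E
  3. router=(2,0) cycle=24 dir=S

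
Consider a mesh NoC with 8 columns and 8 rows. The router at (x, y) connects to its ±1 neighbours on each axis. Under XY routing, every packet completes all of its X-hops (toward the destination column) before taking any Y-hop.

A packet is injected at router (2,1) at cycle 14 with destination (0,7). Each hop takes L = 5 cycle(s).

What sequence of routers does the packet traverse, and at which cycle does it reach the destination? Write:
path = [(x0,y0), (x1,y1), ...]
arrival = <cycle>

t=14: at (2,1)
t=19: at (1,1) after W
t=24: at (0,1) after W
t=29: at (0,2) after N
t=34: at (0,3) after N
t=39: at (0,4) after N
t=44: at (0,5) after N
t=49: at (0,6) after N
t=54: at (0,7) after N

path = [(2,1), (1,1), (0,1), (0,2), (0,3), (0,4), (0,5), (0,6), (0,7)]
arrival = 54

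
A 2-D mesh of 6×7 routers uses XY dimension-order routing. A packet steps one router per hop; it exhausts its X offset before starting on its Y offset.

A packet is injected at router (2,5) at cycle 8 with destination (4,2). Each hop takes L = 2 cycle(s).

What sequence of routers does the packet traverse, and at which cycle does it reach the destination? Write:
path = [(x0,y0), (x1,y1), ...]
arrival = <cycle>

src (2,5)  cyc=8
E→(3,5)  cyc=10
E→(4,5)  cyc=12
S→(4,4)  cyc=14
S→(4,3)  cyc=16
S→(4,2)  cyc=18

path = [(2,5), (3,5), (4,5), (4,4), (4,3), (4,2)]
arrival = 18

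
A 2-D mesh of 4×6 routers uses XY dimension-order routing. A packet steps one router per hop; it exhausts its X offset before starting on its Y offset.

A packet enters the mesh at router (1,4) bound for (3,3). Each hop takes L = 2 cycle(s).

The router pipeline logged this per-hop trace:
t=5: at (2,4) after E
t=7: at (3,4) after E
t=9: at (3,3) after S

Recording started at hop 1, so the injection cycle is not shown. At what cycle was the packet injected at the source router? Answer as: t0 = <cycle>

Hop 1 reached at cycle 5; hop k is at t0 + k·L.
Therefore t0 = 5 − L = 3.

t0 = 3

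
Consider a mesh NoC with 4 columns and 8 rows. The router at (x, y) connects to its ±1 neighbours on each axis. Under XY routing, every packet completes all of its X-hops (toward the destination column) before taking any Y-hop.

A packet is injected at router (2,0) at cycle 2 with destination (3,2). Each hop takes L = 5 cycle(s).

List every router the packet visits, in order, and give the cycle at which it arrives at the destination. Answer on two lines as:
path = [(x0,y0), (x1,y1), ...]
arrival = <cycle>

src (2,0)  cyc=2
E→(3,0)  cyc=7
N→(3,1)  cyc=12
N→(3,2)  cyc=17

path = [(2,0), (3,0), (3,1), (3,2)]
arrival = 17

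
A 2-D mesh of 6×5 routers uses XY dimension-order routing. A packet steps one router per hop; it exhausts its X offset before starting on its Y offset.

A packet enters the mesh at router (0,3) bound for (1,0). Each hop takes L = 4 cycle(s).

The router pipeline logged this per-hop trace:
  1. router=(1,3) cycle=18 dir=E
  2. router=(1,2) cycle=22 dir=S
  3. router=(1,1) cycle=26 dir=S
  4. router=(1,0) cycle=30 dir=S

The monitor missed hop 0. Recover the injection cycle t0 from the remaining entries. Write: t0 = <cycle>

t0 = 14

At hop 1 the cycle is 18; in general cyc_k = t0 + kL.
Subtract one hop: t0 = 18 − 4 = 14.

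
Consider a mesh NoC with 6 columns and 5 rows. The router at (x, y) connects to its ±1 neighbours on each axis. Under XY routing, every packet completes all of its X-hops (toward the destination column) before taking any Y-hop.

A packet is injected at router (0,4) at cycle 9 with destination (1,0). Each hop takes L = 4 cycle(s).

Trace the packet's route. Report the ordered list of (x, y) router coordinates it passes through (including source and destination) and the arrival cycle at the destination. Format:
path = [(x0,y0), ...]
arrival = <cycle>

hop 0: (0,4) @ cyc 9
hop 1: (1,4) @ cyc 13  [E]
hop 2: (1,3) @ cyc 17  [S]
hop 3: (1,2) @ cyc 21  [S]
hop 4: (1,1) @ cyc 25  [S]
hop 5: (1,0) @ cyc 29  [S]

path = [(0,4), (1,4), (1,3), (1,2), (1,1), (1,0)]
arrival = 29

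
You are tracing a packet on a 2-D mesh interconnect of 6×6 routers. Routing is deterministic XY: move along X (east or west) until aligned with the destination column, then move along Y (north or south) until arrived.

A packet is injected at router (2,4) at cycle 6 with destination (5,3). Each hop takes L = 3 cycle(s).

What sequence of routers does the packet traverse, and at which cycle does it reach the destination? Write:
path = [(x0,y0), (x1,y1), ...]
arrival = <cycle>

  0. router=(2,4) cycle=6 (inject)
  1. router=(3,4) cycle=9 dir=E
  2. router=(4,4) cycle=12 dir=E
  3. router=(5,4) cycle=15 dir=E
  4. router=(5,3) cycle=18 dir=S

path = [(2,4), (3,4), (4,4), (5,4), (5,3)]
arrival = 18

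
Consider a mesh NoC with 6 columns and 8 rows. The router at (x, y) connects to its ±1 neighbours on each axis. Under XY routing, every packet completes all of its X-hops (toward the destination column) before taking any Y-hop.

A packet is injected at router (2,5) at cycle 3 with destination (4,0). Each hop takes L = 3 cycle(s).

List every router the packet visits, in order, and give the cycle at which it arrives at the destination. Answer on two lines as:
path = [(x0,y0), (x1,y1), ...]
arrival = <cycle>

t=3: at (2,5)
t=6: at (3,5) after E
t=9: at (4,5) after E
t=12: at (4,4) after S
t=15: at (4,3) after S
t=18: at (4,2) after S
t=21: at (4,1) after S
t=24: at (4,0) after S

path = [(2,5), (3,5), (4,5), (4,4), (4,3), (4,2), (4,1), (4,0)]
arrival = 24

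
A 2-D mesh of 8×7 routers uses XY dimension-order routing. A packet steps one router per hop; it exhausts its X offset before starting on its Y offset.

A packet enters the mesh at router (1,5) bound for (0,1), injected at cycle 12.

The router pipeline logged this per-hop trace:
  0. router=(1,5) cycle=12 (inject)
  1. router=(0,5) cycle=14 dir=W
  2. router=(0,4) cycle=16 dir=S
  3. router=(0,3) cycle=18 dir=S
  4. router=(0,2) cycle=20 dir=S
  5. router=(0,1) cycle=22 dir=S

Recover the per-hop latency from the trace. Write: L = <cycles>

L = 2

From hop 0 (12) to hop 1 (14): +2 cycles.
That increment is L by definition: L = 2.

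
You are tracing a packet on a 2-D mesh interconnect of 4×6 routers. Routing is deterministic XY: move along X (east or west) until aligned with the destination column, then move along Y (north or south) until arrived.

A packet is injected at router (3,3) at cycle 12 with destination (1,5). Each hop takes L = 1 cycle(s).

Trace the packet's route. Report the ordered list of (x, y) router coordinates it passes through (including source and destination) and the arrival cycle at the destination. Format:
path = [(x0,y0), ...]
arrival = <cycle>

path = [(3,3), (2,3), (1,3), (1,4), (1,5)]
arrival = 16

src (3,3)  cyc=12
W→(2,3)  cyc=13
W→(1,3)  cyc=14
N→(1,4)  cyc=15
N→(1,5)  cyc=16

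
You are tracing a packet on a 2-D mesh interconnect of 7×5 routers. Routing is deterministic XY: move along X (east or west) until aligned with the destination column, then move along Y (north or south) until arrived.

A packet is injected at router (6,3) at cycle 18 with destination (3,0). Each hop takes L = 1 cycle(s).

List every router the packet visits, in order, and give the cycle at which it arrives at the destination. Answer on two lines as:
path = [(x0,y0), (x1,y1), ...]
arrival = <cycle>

t=18: at (6,3)
t=19: at (5,3) after W
t=20: at (4,3) after W
t=21: at (3,3) after W
t=22: at (3,2) after S
t=23: at (3,1) after S
t=24: at (3,0) after S

path = [(6,3), (5,3), (4,3), (3,3), (3,2), (3,1), (3,0)]
arrival = 24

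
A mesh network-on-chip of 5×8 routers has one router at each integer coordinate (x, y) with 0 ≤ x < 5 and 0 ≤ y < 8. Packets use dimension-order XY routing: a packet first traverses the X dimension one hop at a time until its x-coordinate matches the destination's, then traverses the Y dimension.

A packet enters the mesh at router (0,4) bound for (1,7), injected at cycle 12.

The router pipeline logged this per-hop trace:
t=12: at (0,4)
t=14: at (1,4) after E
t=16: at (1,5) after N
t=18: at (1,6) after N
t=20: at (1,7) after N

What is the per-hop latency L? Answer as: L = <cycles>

Δcyc across hop 0→1: 14 − 12 = 2.
That increment is L by definition: L = 2.

L = 2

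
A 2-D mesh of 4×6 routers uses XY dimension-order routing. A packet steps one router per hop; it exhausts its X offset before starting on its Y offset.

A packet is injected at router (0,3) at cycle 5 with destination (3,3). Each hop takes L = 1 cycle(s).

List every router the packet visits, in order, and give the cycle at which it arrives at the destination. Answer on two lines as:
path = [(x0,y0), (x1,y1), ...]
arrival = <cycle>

  0. router=(0,3) cycle=5 (inject)
  1. router=(1,3) cycle=6 dir=E
  2. router=(2,3) cycle=7 dir=E
  3. router=(3,3) cycle=8 dir=E

path = [(0,3), (1,3), (2,3), (3,3)]
arrival = 8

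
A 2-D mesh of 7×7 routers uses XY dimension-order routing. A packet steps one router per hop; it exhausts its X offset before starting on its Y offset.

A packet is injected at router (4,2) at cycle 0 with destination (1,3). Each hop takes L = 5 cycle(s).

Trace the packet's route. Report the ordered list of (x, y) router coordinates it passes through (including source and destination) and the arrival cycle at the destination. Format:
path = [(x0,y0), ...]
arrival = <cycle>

path = [(4,2), (3,2), (2,2), (1,2), (1,3)]
arrival = 20

src (4,2)  cyc=0
W→(3,2)  cyc=5
W→(2,2)  cyc=10
W→(1,2)  cyc=15
N→(1,3)  cyc=20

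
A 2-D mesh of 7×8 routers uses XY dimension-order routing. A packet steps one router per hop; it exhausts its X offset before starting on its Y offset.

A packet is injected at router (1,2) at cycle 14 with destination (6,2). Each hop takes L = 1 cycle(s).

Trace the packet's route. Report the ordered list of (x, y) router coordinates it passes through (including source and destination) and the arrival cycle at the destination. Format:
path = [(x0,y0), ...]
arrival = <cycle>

hop 0: (1,2) @ cyc 14
hop 1: (2,2) @ cyc 15  [E]
hop 2: (3,2) @ cyc 16  [E]
hop 3: (4,2) @ cyc 17  [E]
hop 4: (5,2) @ cyc 18  [E]
hop 5: (6,2) @ cyc 19  [E]

path = [(1,2), (2,2), (3,2), (4,2), (5,2), (6,2)]
arrival = 19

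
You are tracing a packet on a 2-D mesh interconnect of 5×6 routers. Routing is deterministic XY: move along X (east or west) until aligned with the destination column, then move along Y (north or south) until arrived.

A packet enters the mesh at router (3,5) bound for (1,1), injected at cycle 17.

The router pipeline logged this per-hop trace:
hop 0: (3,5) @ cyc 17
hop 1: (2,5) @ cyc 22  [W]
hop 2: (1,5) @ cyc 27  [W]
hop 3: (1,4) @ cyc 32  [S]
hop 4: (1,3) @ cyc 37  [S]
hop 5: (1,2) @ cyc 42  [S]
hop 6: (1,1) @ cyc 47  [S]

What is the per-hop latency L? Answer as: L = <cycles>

L = 5

From hop 0 (17) to hop 1 (22): +5 cycles.
Per-hop latency L = Δcyc = 5.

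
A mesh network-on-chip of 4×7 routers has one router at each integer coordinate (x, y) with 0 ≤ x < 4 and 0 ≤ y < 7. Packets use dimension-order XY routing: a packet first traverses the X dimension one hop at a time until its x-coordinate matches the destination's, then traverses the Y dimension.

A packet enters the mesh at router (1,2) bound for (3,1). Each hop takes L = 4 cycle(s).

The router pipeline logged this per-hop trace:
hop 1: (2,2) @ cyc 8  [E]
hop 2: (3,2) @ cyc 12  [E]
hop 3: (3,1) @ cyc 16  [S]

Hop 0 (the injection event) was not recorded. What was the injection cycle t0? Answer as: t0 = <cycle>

t0 = 4

The first recorded entry is hop 1 at cycle 8.
Subtract one hop: t0 = 8 − 4 = 4.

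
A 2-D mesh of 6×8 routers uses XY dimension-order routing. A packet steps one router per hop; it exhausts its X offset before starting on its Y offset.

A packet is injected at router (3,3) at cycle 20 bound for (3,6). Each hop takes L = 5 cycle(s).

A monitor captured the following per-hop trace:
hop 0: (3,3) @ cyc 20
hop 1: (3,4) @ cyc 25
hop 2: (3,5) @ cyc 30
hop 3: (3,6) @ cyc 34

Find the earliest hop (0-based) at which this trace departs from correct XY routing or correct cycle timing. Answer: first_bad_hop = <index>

  1: Δx=+0 Δy=+1 Δt=5 [ok]
  2: Δx=+0 Δy=+1 Δt=5 [ok]
  3: Δx=+0 Δy=+1 Δt=4 [BAD: Δcyc=4≠L]

first_bad_hop = 3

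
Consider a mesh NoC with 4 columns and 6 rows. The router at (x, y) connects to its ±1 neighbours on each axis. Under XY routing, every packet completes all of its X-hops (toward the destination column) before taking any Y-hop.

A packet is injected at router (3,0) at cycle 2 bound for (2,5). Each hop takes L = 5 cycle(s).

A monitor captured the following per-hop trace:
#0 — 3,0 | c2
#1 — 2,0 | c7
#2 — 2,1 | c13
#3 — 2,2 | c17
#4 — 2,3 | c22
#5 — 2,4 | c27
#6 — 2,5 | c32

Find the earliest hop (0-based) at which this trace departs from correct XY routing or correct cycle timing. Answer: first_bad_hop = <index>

hop 1: step (-1,+0), +5 cyc — ok
hop 2: step (+0,+1), +6 cyc — BAD: Δcyc=6≠L

first_bad_hop = 2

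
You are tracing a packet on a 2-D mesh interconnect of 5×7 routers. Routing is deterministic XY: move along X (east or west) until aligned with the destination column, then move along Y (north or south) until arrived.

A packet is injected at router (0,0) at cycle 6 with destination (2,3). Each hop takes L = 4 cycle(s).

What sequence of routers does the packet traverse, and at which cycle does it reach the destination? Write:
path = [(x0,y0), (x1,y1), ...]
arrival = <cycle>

path = [(0,0), (1,0), (2,0), (2,1), (2,2), (2,3)]
arrival = 26

  0. router=(0,0) cycle=6 (inject)
  1. router=(1,0) cycle=10 dir=E
  2. router=(2,0) cycle=14 dir=E
  3. router=(2,1) cycle=18 dir=N
  4. router=(2,2) cycle=22 dir=N
  5. router=(2,3) cycle=26 dir=N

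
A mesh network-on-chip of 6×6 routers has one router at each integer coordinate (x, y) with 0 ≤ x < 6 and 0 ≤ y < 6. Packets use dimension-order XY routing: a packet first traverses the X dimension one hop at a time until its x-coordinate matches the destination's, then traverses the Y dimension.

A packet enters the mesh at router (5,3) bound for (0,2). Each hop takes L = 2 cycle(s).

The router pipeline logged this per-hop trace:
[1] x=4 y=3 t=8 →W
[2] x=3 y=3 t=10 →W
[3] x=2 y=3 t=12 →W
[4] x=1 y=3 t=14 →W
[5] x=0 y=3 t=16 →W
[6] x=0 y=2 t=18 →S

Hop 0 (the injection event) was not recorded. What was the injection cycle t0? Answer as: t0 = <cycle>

cyc[1] = 8 and cyc[k] = t0 + k·L for every k.
Therefore t0 = 8 − L = 6.

t0 = 6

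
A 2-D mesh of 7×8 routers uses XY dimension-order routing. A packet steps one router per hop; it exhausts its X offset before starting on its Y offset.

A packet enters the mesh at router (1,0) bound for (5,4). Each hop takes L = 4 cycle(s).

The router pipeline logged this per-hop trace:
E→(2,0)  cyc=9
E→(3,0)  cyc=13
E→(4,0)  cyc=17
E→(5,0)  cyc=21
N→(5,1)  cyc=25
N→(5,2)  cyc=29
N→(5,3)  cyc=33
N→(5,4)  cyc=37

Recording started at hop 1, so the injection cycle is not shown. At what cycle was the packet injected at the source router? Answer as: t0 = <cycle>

t0 = 5

cyc[1] = 9 and cyc[k] = t0 + k·L for every k.
Subtract one hop: t0 = 9 − 4 = 5.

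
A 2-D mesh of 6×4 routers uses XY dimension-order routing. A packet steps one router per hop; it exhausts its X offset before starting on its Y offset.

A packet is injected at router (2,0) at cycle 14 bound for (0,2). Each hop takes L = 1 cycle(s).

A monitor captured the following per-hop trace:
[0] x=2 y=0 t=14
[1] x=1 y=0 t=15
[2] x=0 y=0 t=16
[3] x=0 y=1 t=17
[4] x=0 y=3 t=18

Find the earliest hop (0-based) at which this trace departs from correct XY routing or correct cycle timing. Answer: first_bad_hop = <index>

first_bad_hop = 4

check 1→ d=(-1,0) cyc+1: ok
check 2→ d=(-1,0) cyc+1: ok
check 3→ d=(0,1) cyc+1: ok
check 4→ d=(0,2) cyc+1: BAD: non-unit step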